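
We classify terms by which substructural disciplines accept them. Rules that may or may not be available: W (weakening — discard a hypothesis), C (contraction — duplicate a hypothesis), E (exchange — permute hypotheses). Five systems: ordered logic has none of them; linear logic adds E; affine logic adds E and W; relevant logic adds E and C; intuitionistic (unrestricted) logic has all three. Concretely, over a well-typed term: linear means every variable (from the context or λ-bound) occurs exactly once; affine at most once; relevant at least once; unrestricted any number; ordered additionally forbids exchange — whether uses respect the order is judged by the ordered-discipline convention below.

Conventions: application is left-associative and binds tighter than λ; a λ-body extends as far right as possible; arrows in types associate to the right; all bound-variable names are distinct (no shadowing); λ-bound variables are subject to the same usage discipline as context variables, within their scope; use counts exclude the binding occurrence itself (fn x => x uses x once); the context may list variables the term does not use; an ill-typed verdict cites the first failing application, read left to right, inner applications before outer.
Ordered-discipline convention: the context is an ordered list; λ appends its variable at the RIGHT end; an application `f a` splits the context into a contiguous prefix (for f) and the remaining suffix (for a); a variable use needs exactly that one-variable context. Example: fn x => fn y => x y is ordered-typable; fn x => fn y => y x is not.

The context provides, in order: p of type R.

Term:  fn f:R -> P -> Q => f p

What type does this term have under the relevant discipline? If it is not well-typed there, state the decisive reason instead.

term : (R -> P -> Q) -> P -> Q
usage: p: 1, f (bound): 1
use order (left to right): f, p
typing: ✓ — (R -> P -> Q) -> P -> Q
summary: ordered ✗ | linear ✓ | affine ✓ | relevant ✓ | unrestricted ✓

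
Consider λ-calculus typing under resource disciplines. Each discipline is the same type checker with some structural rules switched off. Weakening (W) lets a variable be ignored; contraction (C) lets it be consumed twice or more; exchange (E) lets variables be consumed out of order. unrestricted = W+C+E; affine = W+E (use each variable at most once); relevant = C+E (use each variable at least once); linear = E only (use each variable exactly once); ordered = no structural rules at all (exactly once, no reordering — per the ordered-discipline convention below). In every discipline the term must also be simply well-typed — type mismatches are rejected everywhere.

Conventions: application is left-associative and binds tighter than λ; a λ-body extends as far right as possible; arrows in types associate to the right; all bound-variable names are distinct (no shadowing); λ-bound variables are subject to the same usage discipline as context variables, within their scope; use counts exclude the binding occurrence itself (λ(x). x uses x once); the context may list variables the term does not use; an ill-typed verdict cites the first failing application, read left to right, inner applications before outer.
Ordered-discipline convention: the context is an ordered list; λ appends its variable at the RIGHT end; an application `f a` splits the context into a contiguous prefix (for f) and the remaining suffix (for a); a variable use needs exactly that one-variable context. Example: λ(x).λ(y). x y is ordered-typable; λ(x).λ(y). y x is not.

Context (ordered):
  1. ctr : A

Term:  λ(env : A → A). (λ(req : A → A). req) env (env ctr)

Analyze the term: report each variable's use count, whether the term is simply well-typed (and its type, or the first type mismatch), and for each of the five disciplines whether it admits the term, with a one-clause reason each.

use counts: ctr ×1, env (λ-bound) ×2, req (λ-bound) ×1
left-to-right use order: req, env, env, ctr
typing: ✓ — (A → A) → A
ordered: ✗ — uses contraction: env ×2
linear: ✗ — uses contraction: env ×2
affine: ✗ — uses contraction: env ×2
relevant: ✓ — at least one use each (ctr, env, req)
unrestricted: ✓ — simply typable at (A → A) → A; W, C, E all held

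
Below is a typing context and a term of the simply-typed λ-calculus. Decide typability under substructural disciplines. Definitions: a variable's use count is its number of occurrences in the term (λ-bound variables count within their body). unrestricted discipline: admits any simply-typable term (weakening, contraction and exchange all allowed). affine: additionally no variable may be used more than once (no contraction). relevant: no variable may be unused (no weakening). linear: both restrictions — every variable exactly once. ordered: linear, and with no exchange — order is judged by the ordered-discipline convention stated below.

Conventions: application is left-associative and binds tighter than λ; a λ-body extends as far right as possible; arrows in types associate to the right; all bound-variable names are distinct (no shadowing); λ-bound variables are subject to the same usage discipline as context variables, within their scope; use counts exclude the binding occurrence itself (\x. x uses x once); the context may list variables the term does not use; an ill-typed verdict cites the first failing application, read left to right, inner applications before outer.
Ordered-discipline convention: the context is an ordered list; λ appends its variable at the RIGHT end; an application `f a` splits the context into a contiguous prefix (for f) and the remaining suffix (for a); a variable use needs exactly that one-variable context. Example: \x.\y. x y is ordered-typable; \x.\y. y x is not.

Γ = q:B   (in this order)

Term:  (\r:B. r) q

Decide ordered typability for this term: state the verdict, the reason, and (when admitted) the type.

yes — q, r once each; derivable with no W/C/E; term : B
usage: q ×1, r (λ-bound) ×1
order of uses: r, q
typing: the term checks, with type B
across the five disciplines: ordered ✓; linear ✓; affine ✓; relevant ✓; unrestricted ✓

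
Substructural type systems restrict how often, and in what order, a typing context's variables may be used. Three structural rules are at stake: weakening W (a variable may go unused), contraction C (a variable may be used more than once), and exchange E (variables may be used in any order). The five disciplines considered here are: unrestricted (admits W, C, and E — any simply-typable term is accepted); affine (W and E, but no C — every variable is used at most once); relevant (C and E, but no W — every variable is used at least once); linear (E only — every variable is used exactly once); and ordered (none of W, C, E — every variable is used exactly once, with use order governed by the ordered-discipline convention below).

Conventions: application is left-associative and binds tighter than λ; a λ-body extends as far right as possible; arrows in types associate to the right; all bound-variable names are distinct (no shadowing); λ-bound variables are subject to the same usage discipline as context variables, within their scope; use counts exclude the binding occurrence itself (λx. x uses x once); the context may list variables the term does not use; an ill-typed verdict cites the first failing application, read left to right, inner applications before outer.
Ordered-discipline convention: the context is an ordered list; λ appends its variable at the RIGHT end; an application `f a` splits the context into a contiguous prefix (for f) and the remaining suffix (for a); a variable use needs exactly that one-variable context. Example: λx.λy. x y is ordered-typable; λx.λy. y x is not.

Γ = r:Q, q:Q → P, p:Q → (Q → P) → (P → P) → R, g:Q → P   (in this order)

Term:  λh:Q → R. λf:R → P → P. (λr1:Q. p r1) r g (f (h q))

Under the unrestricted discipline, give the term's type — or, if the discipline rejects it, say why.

not well-typed under unrestricted — a type mismatch blocks all five
usage: r: 1; q: 1; p: 1; g: 1; h (bound): 1; f (bound): 1; r1 (bound): 1
use order (left to right): p, r1, r, g, f, h, q
typing: ill-typed: a function awaiting Q gets Q → P
across the five disciplines: ordered ✗ | linear ✗ | affine ✗ | relevant ✗ | unrestricted ✗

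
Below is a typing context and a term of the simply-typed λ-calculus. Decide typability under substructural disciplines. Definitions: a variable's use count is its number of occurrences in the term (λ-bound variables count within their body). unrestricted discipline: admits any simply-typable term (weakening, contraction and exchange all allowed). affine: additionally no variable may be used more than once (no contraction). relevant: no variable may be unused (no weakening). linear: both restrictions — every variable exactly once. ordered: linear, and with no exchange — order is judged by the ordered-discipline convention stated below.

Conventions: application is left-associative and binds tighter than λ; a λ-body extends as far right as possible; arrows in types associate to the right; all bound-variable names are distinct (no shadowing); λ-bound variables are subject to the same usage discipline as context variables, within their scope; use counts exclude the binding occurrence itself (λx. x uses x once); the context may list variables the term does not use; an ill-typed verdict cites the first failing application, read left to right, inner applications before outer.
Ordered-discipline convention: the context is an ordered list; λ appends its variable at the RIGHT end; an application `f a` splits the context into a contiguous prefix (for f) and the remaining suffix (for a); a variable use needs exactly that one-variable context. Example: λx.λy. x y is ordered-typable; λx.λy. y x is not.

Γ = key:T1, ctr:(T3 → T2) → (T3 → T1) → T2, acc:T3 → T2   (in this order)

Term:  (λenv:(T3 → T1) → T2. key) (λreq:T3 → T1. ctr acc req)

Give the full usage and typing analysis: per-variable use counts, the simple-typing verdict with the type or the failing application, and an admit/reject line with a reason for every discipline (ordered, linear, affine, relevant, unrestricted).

use counts: key=1, ctr=1, acc=1, env [bound]=0, req [bound]=1
order of uses: key, ctr, acc, req
typing: ✓ — T1
ordered: ✗, env never used (weakening)
linear: ✗, env never used (weakening)
affine: ✓, key, ctr, acc, env, req: no repeats, contraction unneeded
relevant: ✗, env never used (weakening)
unrestricted: ✓, typability at T1 is all that's needed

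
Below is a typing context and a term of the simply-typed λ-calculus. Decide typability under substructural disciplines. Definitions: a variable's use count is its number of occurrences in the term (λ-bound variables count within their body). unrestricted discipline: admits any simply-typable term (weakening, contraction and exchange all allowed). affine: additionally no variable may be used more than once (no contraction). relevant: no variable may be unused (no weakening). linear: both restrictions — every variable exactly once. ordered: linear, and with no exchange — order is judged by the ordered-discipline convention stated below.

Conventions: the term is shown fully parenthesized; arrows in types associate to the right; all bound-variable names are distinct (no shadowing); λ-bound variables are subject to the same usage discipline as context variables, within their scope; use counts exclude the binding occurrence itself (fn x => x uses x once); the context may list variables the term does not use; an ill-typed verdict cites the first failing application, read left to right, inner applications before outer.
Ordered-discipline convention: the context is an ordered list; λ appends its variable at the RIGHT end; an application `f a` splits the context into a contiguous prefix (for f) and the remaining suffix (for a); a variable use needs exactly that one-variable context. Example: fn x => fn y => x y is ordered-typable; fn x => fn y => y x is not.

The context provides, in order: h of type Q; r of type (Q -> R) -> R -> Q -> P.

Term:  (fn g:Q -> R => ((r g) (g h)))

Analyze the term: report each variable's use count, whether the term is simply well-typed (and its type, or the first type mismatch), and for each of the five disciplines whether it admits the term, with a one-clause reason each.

usage: h=1, r=1, g [bound]=2
uses in reading order: r, g, g, h
typing: well-typed — term : (Q -> R) -> Q -> P
ordered ✗ (uses contraction: g ×2)
linear ✗ (uses contraction: g ×2)
affine ✗ (uses contraction: g ×2)
relevant ✓ (at least one use each (h, r, g))
unrestricted ✓ (type-checks ((Q -> R) -> Q -> P) and nothing is barred)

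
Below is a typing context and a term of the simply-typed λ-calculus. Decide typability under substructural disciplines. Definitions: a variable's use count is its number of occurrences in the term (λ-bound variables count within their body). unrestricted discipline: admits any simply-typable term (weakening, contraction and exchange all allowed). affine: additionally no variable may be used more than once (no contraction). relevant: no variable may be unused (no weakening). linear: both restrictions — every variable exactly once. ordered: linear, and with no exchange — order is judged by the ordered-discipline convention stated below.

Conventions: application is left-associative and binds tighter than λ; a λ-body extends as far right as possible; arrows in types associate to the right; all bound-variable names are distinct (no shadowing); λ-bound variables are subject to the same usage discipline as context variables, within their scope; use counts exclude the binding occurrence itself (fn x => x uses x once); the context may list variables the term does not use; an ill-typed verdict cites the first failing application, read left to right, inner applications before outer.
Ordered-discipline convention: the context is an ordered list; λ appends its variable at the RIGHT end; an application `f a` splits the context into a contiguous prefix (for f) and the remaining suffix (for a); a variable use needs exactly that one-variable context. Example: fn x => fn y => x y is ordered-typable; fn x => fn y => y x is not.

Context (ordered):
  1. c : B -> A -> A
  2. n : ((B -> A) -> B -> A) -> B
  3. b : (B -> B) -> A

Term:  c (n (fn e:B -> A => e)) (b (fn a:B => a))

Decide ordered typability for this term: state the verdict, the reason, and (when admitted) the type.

yes — c, n, b, e, a once each; derivable with no W/C/E; term : A
variable uses: c ×1; n ×1; b ×1; e [bound] ×1; a [bound] ×1
order of uses: c, n, e, b, a
typing: the term checks, with type A
all disciplines: ordered ✓, linear ✓, affine ✓, relevant ✓, unrestricted ✓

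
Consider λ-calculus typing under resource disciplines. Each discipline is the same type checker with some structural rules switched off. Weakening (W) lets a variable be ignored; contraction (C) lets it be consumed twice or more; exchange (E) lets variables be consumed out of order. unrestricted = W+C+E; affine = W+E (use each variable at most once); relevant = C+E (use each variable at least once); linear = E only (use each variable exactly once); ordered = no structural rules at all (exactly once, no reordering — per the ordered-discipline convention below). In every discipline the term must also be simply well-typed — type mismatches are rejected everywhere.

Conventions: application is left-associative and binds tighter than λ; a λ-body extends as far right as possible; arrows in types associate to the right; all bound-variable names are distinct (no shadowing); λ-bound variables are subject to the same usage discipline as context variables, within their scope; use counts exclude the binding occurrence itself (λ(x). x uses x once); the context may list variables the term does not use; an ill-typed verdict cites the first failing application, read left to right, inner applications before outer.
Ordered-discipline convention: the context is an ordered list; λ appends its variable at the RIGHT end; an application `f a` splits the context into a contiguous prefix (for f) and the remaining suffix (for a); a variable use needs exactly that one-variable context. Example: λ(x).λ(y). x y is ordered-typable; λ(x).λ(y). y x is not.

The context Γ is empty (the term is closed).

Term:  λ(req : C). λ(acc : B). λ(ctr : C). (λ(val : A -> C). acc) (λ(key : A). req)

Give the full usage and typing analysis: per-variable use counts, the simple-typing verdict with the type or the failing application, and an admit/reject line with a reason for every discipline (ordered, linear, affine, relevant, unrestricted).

variable uses: req (bound): 1×; acc (bound): 1×; ctr (bound): 0×; val (bound): 0×; key (bound): 0×
uses in reading order: acc, req
typing: well-typed — term : C -> B -> C -> B
ordered ✗ (ctr, val, key never used (weakening))
linear ✗ (ctr, val, key never used (weakening))
affine ✓ (req, acc, ctr, val, key: no repeats, contraction unneeded)
relevant ✗ (ctr, val, key never used (weakening))
unrestricted ✓ (type-checks (C -> B -> C -> B) and nothing is barred)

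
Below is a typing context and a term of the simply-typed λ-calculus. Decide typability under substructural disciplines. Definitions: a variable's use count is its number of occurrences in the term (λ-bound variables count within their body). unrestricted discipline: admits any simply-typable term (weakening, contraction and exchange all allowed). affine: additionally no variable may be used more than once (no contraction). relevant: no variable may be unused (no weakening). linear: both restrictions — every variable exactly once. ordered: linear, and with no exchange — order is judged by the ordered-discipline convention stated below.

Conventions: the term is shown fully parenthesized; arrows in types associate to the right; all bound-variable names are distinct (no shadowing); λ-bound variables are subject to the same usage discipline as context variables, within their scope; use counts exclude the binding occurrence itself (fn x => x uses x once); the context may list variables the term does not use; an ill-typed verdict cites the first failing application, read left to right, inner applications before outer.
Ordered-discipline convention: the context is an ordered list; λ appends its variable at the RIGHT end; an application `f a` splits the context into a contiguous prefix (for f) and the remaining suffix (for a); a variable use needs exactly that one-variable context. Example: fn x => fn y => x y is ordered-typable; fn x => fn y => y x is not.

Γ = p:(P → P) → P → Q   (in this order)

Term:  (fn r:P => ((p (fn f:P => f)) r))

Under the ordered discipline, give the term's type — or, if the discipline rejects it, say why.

term : P → Q
usage: p: 1; r (λ-bound): 1; f (λ-bound): 1
uses in reading order: p, f, r
typing: well-typed at P → Q
across the five disciplines: ordered ✓ · linear ✓ · affine ✓ · relevant ✓ · unrestricted ✓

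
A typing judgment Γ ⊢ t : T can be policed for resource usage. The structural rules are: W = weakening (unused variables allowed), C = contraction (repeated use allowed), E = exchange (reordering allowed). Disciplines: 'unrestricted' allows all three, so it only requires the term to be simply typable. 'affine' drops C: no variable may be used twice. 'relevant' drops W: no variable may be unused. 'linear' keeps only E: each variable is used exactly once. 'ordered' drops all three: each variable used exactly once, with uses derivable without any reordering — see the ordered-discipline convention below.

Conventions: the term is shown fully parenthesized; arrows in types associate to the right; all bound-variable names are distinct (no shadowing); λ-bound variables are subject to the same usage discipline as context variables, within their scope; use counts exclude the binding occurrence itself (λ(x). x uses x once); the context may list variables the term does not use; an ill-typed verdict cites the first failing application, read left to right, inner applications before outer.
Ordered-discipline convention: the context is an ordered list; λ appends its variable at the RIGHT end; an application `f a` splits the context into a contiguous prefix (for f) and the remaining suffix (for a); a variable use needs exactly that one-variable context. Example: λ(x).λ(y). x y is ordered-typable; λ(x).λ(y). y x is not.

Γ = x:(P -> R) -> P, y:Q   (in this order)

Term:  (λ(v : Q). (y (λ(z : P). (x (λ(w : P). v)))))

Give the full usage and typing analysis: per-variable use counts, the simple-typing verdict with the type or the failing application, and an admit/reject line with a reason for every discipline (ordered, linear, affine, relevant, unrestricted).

counts: x ×1, y ×1, v (bound) ×1, z (bound) ×0, w (bound) ×0
uses in reading order: y, x, v
typing: ill-typed: argument of type P -> Q where P -> R is required
ordered ✗ (not simply typable)
linear ✗ (fails simple typing)
affine ✗ (a type mismatch blocks all five)
relevant ✗ (the type mismatch rejects it)
unrestricted ✗ (not simply typable)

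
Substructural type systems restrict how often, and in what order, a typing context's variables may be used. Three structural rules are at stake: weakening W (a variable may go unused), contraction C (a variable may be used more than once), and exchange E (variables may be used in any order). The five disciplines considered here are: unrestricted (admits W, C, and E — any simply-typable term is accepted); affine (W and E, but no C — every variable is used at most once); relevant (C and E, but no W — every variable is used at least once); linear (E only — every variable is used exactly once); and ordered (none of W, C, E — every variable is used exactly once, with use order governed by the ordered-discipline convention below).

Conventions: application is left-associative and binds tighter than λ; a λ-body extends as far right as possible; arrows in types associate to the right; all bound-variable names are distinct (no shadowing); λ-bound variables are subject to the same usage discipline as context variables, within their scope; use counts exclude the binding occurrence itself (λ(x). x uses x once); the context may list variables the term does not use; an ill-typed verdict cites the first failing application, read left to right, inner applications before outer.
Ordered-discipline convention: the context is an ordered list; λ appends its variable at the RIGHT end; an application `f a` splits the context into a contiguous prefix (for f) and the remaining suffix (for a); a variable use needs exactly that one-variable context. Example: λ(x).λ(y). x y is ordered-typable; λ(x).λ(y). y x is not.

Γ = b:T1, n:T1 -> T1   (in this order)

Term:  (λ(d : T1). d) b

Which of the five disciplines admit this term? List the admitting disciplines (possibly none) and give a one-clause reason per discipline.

admitted by: affine, unrestricted
counts: b: 1, n: 0, d (λ-bound): 1
left-to-right use order: d, b
typing: ✓ — T1
ordered: ✗ — needs weakening: n unused
linear: ✗ — needs weakening: n unused
affine: ✓ — no duplicate uses among b, n, d
relevant: ✗ — needs weakening: n unused
unrestricted: ✓ — type-checks (T1) and nothing is barred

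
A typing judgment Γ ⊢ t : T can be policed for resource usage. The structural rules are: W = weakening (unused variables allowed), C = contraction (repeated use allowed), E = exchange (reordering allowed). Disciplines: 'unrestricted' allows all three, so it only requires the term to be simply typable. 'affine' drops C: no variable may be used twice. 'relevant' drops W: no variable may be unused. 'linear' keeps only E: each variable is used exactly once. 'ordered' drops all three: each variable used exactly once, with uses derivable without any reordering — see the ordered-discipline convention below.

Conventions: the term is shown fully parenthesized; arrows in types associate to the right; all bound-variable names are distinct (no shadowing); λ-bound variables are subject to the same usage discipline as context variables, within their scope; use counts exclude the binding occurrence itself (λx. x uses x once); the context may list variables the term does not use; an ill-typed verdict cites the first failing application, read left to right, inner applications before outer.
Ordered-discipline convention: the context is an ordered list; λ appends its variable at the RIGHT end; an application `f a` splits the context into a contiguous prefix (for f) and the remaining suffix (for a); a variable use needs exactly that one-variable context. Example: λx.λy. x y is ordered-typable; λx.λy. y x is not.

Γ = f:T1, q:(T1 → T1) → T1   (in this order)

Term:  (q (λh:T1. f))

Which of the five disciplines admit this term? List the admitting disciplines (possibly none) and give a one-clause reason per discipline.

admitted in: affine, unrestricted
usage: f: 1, q: 1, h (bound): 0
order of uses: q, f
typing: ✓ — T1
ordered: ✗, h never used (weakening)
linear: ✗, h never used (weakening)
affine: ✓, none of f, q, h used more than once
relevant: ✗, h never used (weakening)
unrestricted: ✓, type-checks (T1) and nothing is barred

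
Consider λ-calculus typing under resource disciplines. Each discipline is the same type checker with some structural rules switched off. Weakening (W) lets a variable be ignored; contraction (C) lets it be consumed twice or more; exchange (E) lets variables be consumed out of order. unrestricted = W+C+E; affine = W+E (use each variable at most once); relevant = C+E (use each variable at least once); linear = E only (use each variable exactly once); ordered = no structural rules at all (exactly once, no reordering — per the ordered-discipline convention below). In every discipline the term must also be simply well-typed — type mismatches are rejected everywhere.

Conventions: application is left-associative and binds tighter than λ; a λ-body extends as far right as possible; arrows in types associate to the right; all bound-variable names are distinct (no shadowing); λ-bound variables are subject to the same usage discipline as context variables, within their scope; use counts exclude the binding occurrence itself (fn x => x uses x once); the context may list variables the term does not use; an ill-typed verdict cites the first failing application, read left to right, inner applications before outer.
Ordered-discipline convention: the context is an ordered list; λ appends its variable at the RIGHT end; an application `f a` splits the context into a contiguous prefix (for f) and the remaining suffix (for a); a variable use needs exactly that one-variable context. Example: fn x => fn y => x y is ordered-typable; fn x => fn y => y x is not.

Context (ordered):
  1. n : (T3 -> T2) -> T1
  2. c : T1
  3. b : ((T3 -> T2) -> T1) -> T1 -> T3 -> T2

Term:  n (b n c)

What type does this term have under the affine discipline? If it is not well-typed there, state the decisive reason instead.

not well-typed under affine — n ×2 used more than once (contraction)
counts: n=2, c=1, b=1
use order (left to right): n, b, n, c
typing: well-typed at T1
per-discipline verdicts: ordered ✗, linear ✗, affine ✗, relevant ✓, unrestricted ✓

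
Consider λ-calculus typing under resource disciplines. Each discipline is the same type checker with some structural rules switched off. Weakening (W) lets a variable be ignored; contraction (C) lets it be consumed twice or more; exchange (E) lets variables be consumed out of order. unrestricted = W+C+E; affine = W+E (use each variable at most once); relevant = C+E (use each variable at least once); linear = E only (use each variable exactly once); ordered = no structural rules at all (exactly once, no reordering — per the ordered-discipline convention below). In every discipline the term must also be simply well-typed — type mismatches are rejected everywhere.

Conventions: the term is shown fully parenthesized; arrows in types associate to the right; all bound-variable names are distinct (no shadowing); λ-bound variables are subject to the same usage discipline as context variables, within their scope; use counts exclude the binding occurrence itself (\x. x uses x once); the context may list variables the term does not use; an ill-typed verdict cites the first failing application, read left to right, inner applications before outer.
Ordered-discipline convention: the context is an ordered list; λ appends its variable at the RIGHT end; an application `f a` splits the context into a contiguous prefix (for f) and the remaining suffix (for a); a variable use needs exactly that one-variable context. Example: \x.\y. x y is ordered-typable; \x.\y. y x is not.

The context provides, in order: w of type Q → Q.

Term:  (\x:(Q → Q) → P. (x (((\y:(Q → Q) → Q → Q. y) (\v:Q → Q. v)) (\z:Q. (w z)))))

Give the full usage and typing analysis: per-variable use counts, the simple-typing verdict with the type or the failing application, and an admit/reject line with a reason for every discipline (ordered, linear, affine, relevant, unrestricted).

usage: w ×1; x (λ-bound) ×1; y (λ-bound) ×1; v (λ-bound) ×1; z (λ-bound) ×1
order of uses: x, y, v, w, z
typing: well-typed at ((Q → Q) → P) → P
ordered: ✗, no ordered split (uses run x, y, v, w, z)
linear: ✓, single use per variable (w, x, y, v, z)
affine: ✓, none of w, x, y, v, z used more than once
relevant: ✓, every one of w, x, y, v, z appears
unrestricted: ✓, type-checks (((Q → Q) → P) → P) and nothing is barred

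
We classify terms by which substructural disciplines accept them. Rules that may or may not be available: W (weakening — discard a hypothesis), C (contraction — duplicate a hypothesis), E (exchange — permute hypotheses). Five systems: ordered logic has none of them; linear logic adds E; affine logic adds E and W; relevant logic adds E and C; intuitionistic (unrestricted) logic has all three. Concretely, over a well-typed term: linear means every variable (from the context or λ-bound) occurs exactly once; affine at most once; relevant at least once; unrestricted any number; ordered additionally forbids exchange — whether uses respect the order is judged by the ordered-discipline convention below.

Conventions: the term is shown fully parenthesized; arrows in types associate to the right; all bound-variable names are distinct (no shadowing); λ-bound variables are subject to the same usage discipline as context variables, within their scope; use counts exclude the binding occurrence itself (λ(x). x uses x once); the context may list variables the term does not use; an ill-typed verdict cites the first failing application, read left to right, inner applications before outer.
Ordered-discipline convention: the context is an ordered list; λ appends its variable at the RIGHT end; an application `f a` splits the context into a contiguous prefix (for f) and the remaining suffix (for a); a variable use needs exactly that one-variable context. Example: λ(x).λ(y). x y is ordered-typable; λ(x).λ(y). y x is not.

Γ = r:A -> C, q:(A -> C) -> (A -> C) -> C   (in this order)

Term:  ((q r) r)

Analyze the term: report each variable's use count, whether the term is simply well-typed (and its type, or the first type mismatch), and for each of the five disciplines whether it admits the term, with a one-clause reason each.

counts: r: 2; q: 1
left-to-right use order: q, r, r
typing: ✓ — C
ordered ✗ (repeated use of r ×2)
linear ✗ (repeated use of r ×2)
affine ✗ (repeated use of r ×2)
relevant ✓ (at least one use each (r, q))
unrestricted ✓ (typability at C is all that's needed)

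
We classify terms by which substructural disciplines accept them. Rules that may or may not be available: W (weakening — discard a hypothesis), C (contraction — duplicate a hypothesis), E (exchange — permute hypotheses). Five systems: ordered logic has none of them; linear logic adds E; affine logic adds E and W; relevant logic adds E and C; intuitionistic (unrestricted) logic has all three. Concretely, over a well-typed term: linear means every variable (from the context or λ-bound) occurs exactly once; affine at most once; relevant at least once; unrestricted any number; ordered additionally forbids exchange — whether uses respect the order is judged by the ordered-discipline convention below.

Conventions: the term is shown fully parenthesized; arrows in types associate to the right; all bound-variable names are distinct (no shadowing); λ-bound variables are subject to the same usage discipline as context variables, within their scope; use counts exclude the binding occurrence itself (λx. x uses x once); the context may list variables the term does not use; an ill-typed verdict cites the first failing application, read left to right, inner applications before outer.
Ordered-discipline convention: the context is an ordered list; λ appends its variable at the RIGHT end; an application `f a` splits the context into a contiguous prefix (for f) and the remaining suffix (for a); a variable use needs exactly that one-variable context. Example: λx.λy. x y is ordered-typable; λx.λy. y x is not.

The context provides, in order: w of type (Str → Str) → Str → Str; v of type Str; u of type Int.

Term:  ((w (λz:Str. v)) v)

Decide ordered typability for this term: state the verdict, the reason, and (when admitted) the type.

no — needs contraction — v ×2; needs weakening: u, z unused
use counts: w: 1, v: 2, u: 0, z (bound): 0
use order (left to right): w, v, v
typing: ✓ — Str
across the five disciplines: ordered ✗ | linear ✗ | affine ✗ | relevant ✗ | unrestricted ✓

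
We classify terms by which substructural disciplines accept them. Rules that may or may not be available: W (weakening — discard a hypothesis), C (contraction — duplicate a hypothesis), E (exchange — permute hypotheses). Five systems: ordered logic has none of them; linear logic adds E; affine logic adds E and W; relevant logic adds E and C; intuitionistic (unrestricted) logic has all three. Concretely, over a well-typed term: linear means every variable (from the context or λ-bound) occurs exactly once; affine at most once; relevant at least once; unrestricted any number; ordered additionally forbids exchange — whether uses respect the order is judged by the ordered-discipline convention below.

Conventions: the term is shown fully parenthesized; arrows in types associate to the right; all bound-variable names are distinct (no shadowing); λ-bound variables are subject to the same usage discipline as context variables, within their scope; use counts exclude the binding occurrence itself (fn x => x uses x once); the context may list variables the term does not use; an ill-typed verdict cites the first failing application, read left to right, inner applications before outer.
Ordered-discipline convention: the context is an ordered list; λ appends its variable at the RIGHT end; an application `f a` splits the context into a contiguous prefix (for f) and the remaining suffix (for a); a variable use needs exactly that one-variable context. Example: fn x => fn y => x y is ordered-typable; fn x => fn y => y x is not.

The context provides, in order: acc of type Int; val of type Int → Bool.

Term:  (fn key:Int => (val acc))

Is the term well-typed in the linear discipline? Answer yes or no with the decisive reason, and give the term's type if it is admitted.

no — key never used (weakening)
variable uses: acc: 1; val: 1; key (λ-bound): 0
uses in reading order: val, acc
typing: the term checks, with type Int → Bool
per-discipline verdicts: ordered ✗, linear ✗, affine ✓, relevant ✗, unrestricted ✓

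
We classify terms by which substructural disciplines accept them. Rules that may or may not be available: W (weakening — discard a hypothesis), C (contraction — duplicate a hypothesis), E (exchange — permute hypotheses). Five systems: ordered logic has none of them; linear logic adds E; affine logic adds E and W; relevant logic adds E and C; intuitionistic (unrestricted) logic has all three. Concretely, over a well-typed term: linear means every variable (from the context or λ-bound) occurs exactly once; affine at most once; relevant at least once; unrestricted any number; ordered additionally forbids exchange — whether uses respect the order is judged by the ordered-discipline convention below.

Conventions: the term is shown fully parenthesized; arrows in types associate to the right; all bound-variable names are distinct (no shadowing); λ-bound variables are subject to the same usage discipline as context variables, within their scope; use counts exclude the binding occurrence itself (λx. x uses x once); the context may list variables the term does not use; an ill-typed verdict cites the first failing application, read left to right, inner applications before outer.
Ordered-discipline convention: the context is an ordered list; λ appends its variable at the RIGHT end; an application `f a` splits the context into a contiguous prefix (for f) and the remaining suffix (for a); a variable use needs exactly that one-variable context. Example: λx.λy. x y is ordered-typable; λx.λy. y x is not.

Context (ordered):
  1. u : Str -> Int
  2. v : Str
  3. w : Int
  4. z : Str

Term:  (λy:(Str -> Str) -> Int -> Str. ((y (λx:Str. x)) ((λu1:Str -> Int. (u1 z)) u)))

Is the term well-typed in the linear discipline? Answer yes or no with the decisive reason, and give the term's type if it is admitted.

no — v, w left unused
counts: u: 1×; v: 0×; w: 0×; z: 1×; y [bound]: 1×; x [bound]: 1×; u1 [bound]: 1×
use order (left to right): y, x, u1, z, u
typing: the term checks, with type ((Str -> Str) -> Int -> Str) -> Str
across the five disciplines: ordered ✗, linear ✗, affine ✓, relevant ✗, unrestricted ✓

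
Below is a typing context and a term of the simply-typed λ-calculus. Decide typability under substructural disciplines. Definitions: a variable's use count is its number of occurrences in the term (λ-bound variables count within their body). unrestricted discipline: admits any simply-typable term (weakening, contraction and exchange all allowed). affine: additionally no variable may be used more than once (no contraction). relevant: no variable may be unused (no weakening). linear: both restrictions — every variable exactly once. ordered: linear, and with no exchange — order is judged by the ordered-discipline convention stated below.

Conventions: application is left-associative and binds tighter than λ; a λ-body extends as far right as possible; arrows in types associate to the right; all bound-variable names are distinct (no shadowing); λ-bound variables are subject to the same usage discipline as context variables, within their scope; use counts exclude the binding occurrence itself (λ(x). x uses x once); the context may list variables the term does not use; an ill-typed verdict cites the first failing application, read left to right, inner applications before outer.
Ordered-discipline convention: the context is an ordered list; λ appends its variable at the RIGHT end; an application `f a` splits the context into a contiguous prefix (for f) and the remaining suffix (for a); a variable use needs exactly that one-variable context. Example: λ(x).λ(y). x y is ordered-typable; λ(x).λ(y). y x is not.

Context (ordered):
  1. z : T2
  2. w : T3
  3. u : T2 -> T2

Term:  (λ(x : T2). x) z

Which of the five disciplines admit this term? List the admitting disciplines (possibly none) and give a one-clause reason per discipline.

admitted in: affine, unrestricted
variable uses: z: 1×; w: 0×; u: 0×; x (λ-bound): 1×
order of uses: x, z
typing: well-typed at T2
ordered ✗ (needs weakening: w, u unused)
linear ✗ (needs weakening: w, u unused)
affine ✓ (at most one use each (z, w, u, x))
relevant ✗ (needs weakening: w, u unused)
unrestricted ✓ (simply typable at T2; W, C, E all held)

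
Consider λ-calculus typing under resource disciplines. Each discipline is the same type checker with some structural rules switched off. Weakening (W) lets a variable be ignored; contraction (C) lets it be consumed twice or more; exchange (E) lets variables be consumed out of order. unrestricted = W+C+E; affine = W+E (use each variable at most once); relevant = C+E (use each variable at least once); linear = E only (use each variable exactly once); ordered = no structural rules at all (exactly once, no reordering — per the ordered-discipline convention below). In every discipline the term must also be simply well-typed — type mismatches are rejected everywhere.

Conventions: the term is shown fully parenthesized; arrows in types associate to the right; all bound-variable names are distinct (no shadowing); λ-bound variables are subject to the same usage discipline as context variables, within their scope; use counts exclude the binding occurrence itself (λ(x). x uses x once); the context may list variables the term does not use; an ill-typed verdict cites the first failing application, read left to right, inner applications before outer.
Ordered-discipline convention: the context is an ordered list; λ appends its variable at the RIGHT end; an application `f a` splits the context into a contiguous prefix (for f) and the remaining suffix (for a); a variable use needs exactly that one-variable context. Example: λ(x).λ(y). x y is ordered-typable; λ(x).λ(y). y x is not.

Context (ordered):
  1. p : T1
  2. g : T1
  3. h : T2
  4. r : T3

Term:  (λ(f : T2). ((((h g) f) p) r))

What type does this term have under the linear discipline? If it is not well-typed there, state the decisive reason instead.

not well-typed under linear — a type mismatch blocks all five
counts: p ×1; g ×1; h ×1; r ×1; f [bound] ×1
use order (left to right): h, g, f, p, r
typing: ill-typed: can't apply a value of type T2
across the five disciplines: ordered ✗; linear ✗; affine ✗; relevant ✗; unrestricted ✗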